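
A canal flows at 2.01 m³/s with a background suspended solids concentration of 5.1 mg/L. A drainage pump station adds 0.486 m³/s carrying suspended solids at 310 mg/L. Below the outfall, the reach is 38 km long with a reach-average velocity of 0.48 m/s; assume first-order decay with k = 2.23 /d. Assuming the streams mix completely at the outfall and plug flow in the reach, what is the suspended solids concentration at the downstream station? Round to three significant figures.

Conservation of mass: C = (2.010·5.100 + 0.4860·310.0) / 2.496 = 160.9/2.496 = 64.47 mg/L.
Travel time t = 38·1000 / 0.48 = 79170 s = 21.99 h.
First-order decay: C = 64.47·exp(−k·t) = 64.47·0.1296 = 8.355 mg/L.

8.35 mg/L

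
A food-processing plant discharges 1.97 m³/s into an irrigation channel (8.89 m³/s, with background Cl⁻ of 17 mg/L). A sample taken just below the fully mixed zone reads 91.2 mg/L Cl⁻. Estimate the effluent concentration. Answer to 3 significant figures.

Mass balance: 8.890·17.00 + 1.970·Cₑ = 10.86·91.20
→ Cₑ = (10.86·91.20 − 8.890·17.00) / 1.970 = 426.0 mg/L.

426 mg/L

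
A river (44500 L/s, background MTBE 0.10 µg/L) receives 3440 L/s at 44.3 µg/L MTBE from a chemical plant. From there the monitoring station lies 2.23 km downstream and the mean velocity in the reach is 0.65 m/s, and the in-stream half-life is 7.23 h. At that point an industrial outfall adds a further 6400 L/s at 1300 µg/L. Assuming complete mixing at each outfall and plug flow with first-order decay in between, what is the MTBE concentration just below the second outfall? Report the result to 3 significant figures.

Conservation of mass: C = (44500·0.1000 + 3440·44.30) / 47940 = 156800/47940 = 3.272 µg/L; combined flow 47940 L/s.
Travel time t = 2.23·1000 / 0.65 = 3431 s = 0.9530 h.
Half-life 7.23 h → k = ln 2 / 7.23 = 0.09587 h⁻¹ = 2.301 d⁻¹.
Applying C = C₀e^(−kt): 3.272 × 0.9127 = 2.986 µg/L.
At the second outfall, C = (47940·2.986 + 6400·1300) / (47940 + 6400) = 155.7 µg/L.

156 µg/L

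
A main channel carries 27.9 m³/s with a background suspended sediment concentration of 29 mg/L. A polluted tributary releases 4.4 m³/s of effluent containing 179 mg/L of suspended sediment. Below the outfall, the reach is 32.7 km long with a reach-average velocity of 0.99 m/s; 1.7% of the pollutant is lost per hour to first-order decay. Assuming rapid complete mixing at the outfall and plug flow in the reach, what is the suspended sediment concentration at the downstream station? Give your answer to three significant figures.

42.2 mg/L

Mass balance: C = (27.90·29.00 + 4.400·179.0) / 32.30 = 1597/32.30 = 49.43 mg/L.
Travel time t = 32.7·1000 / 0.99 = 33030 s = 9.175 h.
1.7%/h lost → k = −ln(1 − 0.017) = 0.01715 h⁻¹.
After decay, C = 49.43 × e^(−kt) = 49.43 × 0.8544 = 42.24 mg/L.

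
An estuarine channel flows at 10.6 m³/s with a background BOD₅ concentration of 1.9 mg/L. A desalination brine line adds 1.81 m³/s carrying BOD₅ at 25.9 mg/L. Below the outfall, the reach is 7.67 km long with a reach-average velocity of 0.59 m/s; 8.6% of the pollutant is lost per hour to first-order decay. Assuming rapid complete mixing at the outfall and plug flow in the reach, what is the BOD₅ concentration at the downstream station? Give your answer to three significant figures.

3.90 mg/L

After mixing, C = (10.60·1.900 + 1.810·25.90) / 12.41 = 67.02/12.41 = 5.400 mg/L.
Travel time t = 7.67·1000 / 0.59 = 13000 s = 3.611 h.
8.6%/h lost → k = −ln(1 − 0.086) = 0.08992 h⁻¹.
First-order decay: C = 5.400·exp(−k·t) = 5.400·0.7227 = 3.903 mg/L.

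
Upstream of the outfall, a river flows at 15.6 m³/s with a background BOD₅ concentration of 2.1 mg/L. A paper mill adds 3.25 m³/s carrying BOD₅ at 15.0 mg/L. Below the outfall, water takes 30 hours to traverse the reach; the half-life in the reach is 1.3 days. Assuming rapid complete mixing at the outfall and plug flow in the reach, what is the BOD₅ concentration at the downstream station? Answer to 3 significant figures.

2.22 mg/L

Flow-weighted average: C = (15.60·2.100 + 3.250·15.00) / 18.85 = 81.51/18.85 = 4.324 mg/L.
Half-life 1.3 d → k = ln 2 / 1.3 = 0.5332 d⁻¹.
Applying C = C₀e^(−kt): 4.324 × 0.5135 = 2.220 mg/L.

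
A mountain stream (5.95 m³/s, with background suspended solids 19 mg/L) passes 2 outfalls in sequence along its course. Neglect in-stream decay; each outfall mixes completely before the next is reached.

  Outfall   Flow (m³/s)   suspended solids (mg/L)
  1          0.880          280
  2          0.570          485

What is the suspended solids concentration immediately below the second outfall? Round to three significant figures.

Outfall 1: combined Q = 6.830 m³/s; C = (5.950·19.00 + 0.8800·280.0)/6.830 = 52.63 mg/L.
Outfall 2: combined Q = 7.400 m³/s; C = (6.830·52.63 + 0.5700·485.0)/7.400 = 85.93 mg/L.

85.9 mg/L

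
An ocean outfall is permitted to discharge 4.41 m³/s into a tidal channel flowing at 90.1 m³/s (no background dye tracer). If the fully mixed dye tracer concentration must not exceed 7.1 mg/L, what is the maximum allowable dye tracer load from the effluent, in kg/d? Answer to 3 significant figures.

58000 kg/d

Mass balance at the limit: 90.10·0 + 4.410·Cₑ = 94.51·7.1 → Cₑ = 152.2 mg/L.
Load = 4.410 m³/s × 152.2 g/m³ × 86 400 s/d = 57980 kg/d.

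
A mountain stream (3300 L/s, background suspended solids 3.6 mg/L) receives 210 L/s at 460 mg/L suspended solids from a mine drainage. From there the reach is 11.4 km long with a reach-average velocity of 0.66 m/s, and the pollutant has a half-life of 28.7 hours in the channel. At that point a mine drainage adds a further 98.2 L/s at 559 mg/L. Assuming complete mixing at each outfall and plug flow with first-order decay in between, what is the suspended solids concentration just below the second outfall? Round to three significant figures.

Mixed concentration C = ΣQC/ΣQ = (3300·3.600 + 210.0·460.0) / 3510 = 108500/3510 = 30.91 mg/L; combined flow 3510 L/s.
Travel time t = 11.4·1000 / 0.66 = 17270 s = 4.798 h.
Half-life 28.7 h → k = ln 2 / 28.7 = 0.02415 h⁻¹ = 0.5796 d⁻¹.
First-order decay: C = 30.91·exp(−k·t) = 30.91·0.8906 = 27.52 mg/L.
Second outfall: C = (3510·27.52 + 98.20·559.0)/3608 = 41.99 mg/L.

42.0 mg/L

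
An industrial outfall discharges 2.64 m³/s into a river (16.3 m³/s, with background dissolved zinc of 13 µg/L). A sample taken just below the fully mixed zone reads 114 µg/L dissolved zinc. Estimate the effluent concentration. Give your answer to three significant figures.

738 µg/L

Mass balance: 16.30·13.00 + 2.640·Cₑ = 18.94·114.0
→ Cₑ = (18.94·114.0 − 16.30·13.00) / 2.640 = 737.6 µg/L.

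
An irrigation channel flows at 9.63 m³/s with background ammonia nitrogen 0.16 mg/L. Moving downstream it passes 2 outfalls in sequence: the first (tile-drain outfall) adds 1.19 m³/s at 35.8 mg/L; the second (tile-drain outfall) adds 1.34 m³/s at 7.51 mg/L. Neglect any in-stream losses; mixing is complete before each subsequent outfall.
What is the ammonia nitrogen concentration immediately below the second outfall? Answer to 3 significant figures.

4.46 mg/L

After outfall 1: Q = 9.630 + 1.190 = 10.82 m³/s; C = (9.630·0.1600 + 1.190·35.80)/10.82 = 4.080 mg/L.
After outfall 2: Q = 10.82 + 1.340 = 12.16 m³/s; C = (10.82·4.080 + 1.340·7.510)/12.16 = 4.458 mg/L.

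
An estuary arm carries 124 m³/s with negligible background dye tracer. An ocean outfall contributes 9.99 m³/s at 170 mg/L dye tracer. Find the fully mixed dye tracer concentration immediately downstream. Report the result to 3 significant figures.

12.7 mg/L

Conservation of mass: C = (124.0·0 + 9.990·170.0) / 134.0 = 1698/134.0 = 12.67 mg/L.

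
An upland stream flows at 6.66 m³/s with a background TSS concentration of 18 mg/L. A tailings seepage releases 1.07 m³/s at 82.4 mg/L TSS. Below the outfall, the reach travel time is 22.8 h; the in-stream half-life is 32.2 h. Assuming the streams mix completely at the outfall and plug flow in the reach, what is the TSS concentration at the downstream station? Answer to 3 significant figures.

16.5 mg/L

After mixing, C = (6.660·18.00 + 1.070·82.40) / 7.730 = 208.0/7.730 = 26.91 mg/L.
Half-life 32.2 h → k = ln 2 / 32.2 = 0.02153 h⁻¹ = 0.5166 d⁻¹.
Applying C = C₀e^(−kt): 26.91 × 0.6121 = 16.48 mg/L.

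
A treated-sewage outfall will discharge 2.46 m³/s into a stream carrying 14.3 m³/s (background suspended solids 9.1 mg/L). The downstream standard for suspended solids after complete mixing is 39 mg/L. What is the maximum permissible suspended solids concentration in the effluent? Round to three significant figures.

213 mg/L

At the limit, (Qr·Cr + Qe·Cₑ)/(Qr + Qe) = 39:
Cₑ = (16.76·39 − 14.30·9.100) / 2.460 = 212.8 mg/L.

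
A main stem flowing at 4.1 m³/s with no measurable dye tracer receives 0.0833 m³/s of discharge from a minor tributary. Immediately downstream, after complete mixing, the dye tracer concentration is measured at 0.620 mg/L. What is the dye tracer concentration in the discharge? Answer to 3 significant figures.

Mass balance: 4.100·0 + 0.08330·Cₑ = 4.183·0.6200
→ Cₑ = (4.183·0.6200 − 4.100·0) / 0.08330 = 31.14 mg/L.

31.1 mg/L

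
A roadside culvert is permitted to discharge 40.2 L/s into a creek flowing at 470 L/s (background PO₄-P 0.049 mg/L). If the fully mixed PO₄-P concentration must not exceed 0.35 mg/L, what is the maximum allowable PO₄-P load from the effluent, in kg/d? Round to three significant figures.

Mass balance at the limit: 470.0·0.04900 + 40.20·Cₑ = 510.2·0.35 → Cₑ = 3.869 mg/L.
40.20 L/s = 0.04020 m³/s. Load = 0.04020 m³/s × 3.869 g/m³ × 86 400 s/d = 13.44 kg/d.

13.4 kg/d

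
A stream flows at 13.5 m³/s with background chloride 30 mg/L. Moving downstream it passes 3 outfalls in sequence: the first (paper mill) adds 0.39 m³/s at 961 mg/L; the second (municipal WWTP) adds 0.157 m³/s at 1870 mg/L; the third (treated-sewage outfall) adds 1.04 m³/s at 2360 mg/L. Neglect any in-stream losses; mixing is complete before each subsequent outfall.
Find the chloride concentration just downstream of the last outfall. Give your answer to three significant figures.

After outfall 1: Q = 13.50 + 0.3900 = 13.89 m³/s; C = (13.50·30.00 + 0.3900·961.0)/13.89 = 56.14 mg/L.
After outfall 2: Q = 13.89 + 0.1570 = 14.05 m³/s; C = (13.89·56.14 + 0.1570·1870)/14.05 = 76.41 mg/L.
After outfall 3: Q = 14.05 + 1.040 = 15.09 m³/s; C = (14.05·76.41 + 1.040·2360)/15.09 = 233.8 mg/L.

234 mg/L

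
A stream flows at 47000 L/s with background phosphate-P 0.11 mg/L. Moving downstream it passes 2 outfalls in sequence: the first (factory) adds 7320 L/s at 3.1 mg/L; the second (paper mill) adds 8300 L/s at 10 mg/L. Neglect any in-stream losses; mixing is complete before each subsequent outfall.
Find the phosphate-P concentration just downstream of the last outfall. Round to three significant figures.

1.77 mg/L

After outfall 1: Q = 47000 + 7320 = 54320 L/s; C = (47000·0.1100 + 7320·3.100)/54320 = 0.5129 mg/L.
After outfall 2: Q = 54320 + 8300 = 62620 L/s; C = (54320·0.5129 + 8300·10.00)/62620 = 1.770 mg/L.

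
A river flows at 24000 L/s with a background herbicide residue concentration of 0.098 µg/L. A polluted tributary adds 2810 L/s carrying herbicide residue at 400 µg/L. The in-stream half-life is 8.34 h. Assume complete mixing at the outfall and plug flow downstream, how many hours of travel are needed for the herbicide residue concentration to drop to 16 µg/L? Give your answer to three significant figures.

11.6 h

Mass balance: C = (24000·0.09800 + 2810·400.0) / 26810 = 1126000/26810 = 42.01 µg/L.
Half-life 8.34 h → k = ln 2 / 8.34 = 0.08311 h⁻¹ = 1.995 d⁻¹.
42.01·exp(−k·t) = 16 → t = ln(42.01/16)/k = 41820 s = 11.62 h.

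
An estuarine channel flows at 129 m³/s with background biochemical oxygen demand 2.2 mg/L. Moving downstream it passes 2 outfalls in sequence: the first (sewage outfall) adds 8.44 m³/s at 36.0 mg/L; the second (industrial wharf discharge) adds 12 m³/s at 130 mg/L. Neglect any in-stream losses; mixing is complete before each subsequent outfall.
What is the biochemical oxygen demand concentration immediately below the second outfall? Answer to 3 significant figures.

Outfall 1: combined Q = 137.4 m³/s; C = (129.0·2.200 + 8.440·36.00)/137.4 = 4.276 mg/L.
Outfall 2: combined Q = 149.4 m³/s; C = (137.4·4.276 + 12.00·130.0)/149.4 = 14.37 mg/L.

14.4 mg/L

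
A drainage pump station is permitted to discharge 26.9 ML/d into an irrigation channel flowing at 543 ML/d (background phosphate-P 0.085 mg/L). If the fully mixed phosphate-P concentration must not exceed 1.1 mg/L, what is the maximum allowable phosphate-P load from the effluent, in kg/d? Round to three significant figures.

Mass balance at the limit: 543.0·0.08500 + 26.90·Cₑ = 569.9·1.1 → Cₑ = 21.59 mg/L.
26.90 ML/d = 0.3113 m³/s. Load = 0.3113 m³/s × 21.59 g/m³ × 86 400 s/d = 580.7 kg/d.

581 kg/d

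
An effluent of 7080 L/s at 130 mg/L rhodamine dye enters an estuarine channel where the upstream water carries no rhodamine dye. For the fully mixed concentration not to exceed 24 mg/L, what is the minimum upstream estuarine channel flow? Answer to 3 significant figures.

31300 L/s

Set C_mix = 24: (Q·0 + 7080·130.0) / (Q + 7080) = 24
→ Q = 7080·(130.0 − 24)/(24 − 0) = 31270 L/s.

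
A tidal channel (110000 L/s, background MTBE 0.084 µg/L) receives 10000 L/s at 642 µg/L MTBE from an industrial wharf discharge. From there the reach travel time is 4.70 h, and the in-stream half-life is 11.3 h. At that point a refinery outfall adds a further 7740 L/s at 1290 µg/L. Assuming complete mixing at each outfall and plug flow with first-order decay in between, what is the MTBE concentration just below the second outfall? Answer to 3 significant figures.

Mass balance: C = (110000·0.08400 + 10000·642.0) / 120000 = 6429000/120000 = 53.58 µg/L; combined flow 120000 L/s.
Half-life 11.3 h → k = ln 2 / 11.3 = 0.06134 h⁻¹ = 1.472 d⁻¹.
Decay over the reach: 53.58·exp(−kt) = 53.58·0.7495 = 40.16 µg/L.
Second outfall: C = (120000·40.16 + 7740·1290)/127700 = 115.9 µg/L.

116 µg/L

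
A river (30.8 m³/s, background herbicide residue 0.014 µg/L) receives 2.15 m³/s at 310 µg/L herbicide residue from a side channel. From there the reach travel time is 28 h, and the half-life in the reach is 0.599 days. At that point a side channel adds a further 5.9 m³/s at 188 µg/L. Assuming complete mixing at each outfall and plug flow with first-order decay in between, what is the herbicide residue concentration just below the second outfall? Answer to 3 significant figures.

Conservation of mass: C = (30.80·0.01400 + 2.150·310.0) / 32.95 = 666.9/32.95 = 20.24 µg/L; combined flow 32.95 m³/s.
Half-life 0.599 d → k = ln 2 / 0.599 = 1.157 d⁻¹.
After decay, C = 20.24 × e^(−kt) = 20.24 × 0.2592 = 5.247 µg/L.
Second outfall: C = (32.95·5.247 + 5.900·188.0)/38.85 = 33.00 µg/L.

33.0 µg/L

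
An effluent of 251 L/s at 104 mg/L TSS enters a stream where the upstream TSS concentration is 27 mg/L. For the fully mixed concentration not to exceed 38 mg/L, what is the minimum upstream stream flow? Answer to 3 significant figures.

1510 L/s

Set C_mix = 38: (Q·27.00 + 251.0·104.0) / (Q + 251.0) = 38
→ Q = 251.0·(104.0 − 38)/(38 − 27.00) = 1506 L/s.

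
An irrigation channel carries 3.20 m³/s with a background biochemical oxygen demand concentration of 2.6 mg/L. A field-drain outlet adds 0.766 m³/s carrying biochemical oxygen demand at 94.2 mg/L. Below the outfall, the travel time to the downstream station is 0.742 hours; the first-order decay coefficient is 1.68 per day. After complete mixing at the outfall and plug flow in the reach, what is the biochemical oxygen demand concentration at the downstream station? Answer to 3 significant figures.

19.3 mg/L

Conservation of mass: C = (3.200·2.600 + 0.7660·94.20) / 3.966 = 80.48/3.966 = 20.29 mg/L.
Decay over the reach: 20.29·exp(−kt) = 20.29·0.9494 = 19.26 mg/L.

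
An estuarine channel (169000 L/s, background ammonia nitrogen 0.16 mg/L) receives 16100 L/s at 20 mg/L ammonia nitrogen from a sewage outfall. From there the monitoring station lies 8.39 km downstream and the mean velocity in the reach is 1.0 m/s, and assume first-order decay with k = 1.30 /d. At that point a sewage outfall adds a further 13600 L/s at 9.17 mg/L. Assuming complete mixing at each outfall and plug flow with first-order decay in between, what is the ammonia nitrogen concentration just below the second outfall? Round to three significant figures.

Conservation of mass: C = (169000·0.1600 + 16100·20.00) / 185100 = 349000/185100 = 1.886 mg/L; combined flow 185100 L/s.
Travel time t = 8.39·1000 / 1.0 = 8390 s = 2.331 h.
First-order decay: C = 1.886·exp(−k·t) = 1.886·0.8814 = 1.662 mg/L.
At the second outfall, C = (185100·1.662 + 13600·9.170) / (185100 + 13600) = 2.176 mg/L.

2.18 mg/L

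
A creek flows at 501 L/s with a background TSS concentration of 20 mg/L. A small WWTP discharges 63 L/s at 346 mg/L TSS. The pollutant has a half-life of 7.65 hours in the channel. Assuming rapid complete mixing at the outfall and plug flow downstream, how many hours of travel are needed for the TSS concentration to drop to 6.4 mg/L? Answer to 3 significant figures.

Mass balance: C = (501.0·20.00 + 63.00·346.0) / 564.0 = 31820/564.0 = 56.41 mg/L.
Half-life 7.65 h → k = ln 2 / 7.65 = 0.09061 h⁻¹ = 2.175 d⁻¹.
56.41·exp(−k·t) = 6.4 → t = ln(56.41/6.4)/k = 86470 s = 24.02 h.

24.0 h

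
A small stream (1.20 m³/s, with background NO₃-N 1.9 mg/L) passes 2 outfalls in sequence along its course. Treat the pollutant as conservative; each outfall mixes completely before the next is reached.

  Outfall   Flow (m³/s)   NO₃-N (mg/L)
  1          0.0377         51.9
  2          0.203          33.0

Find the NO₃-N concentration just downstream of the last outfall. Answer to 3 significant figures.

Outfall 1: combined Q = 1.238 m³/s; C = (1.200·1.900 + 0.03770·51.90)/1.238 = 3.423 mg/L.
Outfall 2: combined Q = 1.441 m³/s; C = (1.238·3.423 + 0.2030·33.00)/1.441 = 7.590 mg/L.

7.59 mg/L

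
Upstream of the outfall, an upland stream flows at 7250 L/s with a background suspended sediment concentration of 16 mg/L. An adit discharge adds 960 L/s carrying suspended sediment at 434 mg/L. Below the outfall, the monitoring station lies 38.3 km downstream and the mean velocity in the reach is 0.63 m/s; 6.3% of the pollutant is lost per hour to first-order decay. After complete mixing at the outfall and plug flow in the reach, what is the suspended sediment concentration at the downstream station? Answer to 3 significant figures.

After mixing, C = (7250·16.00 + 960.0·434.0) / 8210 = 532600/8210 = 64.88 mg/L.
Travel time t = 38.3·1000 / 0.63 = 60790 s = 16.89 h.
6.3%/h lost → k = −ln(1 − 0.063) = 0.06507 h⁻¹.
Applying C = C₀e^(−kt): 64.88 × 0.3332 = 21.62 mg/L.

21.6 mg/L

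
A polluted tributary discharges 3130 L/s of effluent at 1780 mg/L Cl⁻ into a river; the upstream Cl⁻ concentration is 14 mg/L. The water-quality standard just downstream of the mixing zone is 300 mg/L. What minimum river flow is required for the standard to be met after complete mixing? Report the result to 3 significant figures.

Set C_mix = 300: (Q·14.00 + 3130·1780) / (Q + 3130) = 300
→ Q = 3130·(1780 − 300)/(300 − 14.00) = 16200 L/s.

16200 L/s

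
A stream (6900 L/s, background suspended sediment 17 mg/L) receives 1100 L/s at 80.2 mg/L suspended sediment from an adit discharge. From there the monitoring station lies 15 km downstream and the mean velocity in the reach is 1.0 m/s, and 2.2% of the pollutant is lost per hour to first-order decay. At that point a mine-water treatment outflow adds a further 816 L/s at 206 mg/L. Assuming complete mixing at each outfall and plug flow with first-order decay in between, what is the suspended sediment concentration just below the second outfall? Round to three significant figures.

Mass balance: C = (6900·17.00 + 1100·80.20) / 8000 = 205500/8000 = 25.69 mg/L; combined flow 8000 L/s.
Travel time t = 15·1000 / 1.0 = 15000 s = 4.167 h.
2.2%/h lost → k = −ln(1 − 0.022) = 0.02225 h⁻¹.
Applying C = C₀e^(−kt): 25.69 × 0.9115 = 23.42 mg/L.
Second outfall: C = (8000·23.42 + 816.0·206.0)/8816 = 40.32 mg/L.

40.3 mg/L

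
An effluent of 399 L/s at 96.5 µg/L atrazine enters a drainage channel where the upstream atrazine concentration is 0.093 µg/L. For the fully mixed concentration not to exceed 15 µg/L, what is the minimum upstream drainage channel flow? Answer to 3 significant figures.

2180 L/s

Set C_mix = 15: (Q·0.09300 + 399.0·96.50) / (Q + 399.0) = 15
→ Q = 399.0·(96.50 − 15)/(15 − 0.09300) = 2181 L/s.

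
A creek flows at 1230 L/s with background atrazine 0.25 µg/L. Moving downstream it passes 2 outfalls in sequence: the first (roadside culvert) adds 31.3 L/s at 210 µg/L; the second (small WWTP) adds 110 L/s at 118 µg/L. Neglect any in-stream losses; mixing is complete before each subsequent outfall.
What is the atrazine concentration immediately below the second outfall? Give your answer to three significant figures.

Below outfall 1: Q → 1261 L/s, C = (1230·0.2500 + 31.30·210.0)/1261 = 5.455 µg/L.
Below outfall 2: Q → 1371 L/s, C = (1261·5.455 + 110.0·118.0)/1371 = 14.48 µg/L.

14.5 µg/L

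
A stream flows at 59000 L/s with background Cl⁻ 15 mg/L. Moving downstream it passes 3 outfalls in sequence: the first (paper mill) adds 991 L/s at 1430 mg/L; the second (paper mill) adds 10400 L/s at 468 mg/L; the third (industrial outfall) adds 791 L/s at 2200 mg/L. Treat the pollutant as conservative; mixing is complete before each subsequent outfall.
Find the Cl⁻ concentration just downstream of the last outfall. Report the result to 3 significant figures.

Outfall 1: combined Q = 59990 L/s; C = (59000·15.00 + 991.0·1430)/59990 = 38.37 mg/L.
Outfall 2: combined Q = 70390 L/s; C = (59990·38.37 + 10400·468.0)/70390 = 101.9 mg/L.
Outfall 3: combined Q = 71180 L/s; C = (70390·101.9 + 791.0·2200)/71180 = 125.2 mg/L.

125 mg/L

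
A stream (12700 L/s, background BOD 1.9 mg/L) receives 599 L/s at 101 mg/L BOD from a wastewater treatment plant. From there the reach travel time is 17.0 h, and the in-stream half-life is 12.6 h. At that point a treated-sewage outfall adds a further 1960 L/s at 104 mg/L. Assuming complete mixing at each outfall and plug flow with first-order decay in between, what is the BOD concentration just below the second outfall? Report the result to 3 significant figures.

15.5 mg/L

Mass balance: C = (12700·1.900 + 599.0·101.0) / 13300 = 84630/13300 = 6.364 mg/L; combined flow 13300 L/s.
Half-life 12.6 h → k = ln 2 / 12.6 = 0.05501 h⁻¹ = 1.320 d⁻¹.
Applying C = C₀e^(−kt): 6.364 × 0.3925 = 2.498 mg/L.
Second outfall: C = (13300·2.498 + 1960·104.0)/15260 = 15.54 mg/L.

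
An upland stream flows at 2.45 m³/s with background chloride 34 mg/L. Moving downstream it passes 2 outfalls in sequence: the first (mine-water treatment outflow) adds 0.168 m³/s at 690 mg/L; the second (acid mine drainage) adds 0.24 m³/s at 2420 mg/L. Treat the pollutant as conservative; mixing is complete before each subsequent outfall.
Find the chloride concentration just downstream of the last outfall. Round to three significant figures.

273 mg/L

Below outfall 1: Q → 2.618 m³/s, C = (2.450·34.00 + 0.1680·690.0)/2.618 = 76.10 mg/L.
Below outfall 2: Q → 2.858 m³/s, C = (2.618·76.10 + 0.2400·2420)/2.858 = 272.9 mg/L.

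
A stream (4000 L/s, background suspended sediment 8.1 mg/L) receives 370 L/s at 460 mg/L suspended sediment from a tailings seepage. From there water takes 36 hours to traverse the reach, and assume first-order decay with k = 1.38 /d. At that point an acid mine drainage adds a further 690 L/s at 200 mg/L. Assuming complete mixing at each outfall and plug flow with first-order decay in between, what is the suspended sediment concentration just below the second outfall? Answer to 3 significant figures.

32.3 mg/L

Mass balance: C = (4000·8.100 + 370.0·460.0) / 4370 = 202600/4370 = 46.36 mg/L; combined flow 4370 L/s.
Decay over the reach: 46.36·exp(−kt) = 46.36·0.1262 = 5.850 mg/L.
Second outfall: C = (4370·5.850 + 690.0·200.0)/5060 = 32.33 mg/L.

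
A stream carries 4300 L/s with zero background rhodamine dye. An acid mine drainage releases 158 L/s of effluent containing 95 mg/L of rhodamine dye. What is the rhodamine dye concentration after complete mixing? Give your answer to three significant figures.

3.37 mg/L

Mass balance: C = (4300·0 + 158.0·95.00) / 4458 = 15010/4458 = 3.367 mg/L.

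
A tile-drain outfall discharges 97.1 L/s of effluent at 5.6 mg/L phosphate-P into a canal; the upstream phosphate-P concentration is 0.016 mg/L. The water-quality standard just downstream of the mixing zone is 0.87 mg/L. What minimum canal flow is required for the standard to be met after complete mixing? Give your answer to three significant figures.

Set C_mix = 0.87: (Q·0.01600 + 97.10·5.600) / (Q + 97.10) = 0.87
→ Q = 97.10·(5.600 − 0.87)/(0.87 − 0.01600) = 537.8 L/s.

538 L/s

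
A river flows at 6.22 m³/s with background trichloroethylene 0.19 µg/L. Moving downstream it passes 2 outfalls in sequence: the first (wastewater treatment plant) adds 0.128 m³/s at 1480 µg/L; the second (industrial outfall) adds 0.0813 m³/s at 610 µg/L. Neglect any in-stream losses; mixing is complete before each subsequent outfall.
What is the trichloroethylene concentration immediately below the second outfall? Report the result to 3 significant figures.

37.4 µg/L

Outfall 1: combined Q = 6.348 m³/s; C = (6.220·0.1900 + 0.1280·1480)/6.348 = 30.03 µg/L.
Outfall 2: combined Q = 6.429 m³/s; C = (6.348·30.03 + 0.08130·610.0)/6.429 = 37.36 µg/L.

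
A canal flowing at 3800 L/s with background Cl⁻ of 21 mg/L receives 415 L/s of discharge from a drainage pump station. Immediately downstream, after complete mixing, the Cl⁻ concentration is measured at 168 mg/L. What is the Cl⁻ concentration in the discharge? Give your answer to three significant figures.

Mass balance: 3800·21.00 + 415.0·Cₑ = 4215·168.0
→ Cₑ = (4215·168.0 − 3800·21.00) / 415.0 = 1514 mg/L.

1510 mg/L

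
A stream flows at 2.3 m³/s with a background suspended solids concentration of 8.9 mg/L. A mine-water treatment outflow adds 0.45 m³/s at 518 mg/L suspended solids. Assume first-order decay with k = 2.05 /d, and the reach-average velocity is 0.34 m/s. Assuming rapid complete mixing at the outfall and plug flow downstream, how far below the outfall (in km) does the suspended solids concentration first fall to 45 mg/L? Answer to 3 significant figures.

10.3 km

Flow-weighted average: C = (2.300·8.900 + 0.4500·518.0) / 2.750 = 253.6/2.750 = 92.21 mg/L.
Set 92.21·exp(−k·t) = 45 → t = ln(92.21/45)/k = 30230 s = 8.399 h.
Distance = v·t = 0.34·30230 = 10280 m = 10.28 km.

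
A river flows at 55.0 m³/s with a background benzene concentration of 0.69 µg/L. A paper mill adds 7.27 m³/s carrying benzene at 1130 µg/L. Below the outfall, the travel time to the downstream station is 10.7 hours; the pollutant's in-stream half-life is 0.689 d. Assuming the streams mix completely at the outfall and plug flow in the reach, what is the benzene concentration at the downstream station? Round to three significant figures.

Conservation of mass: C = (55.00·0.6900 + 7.270·1130) / 62.27 = 8253/62.27 = 132.5 µg/L.
Half-life 0.689 d → k = ln 2 / 0.689 = 1.006 d⁻¹.
After decay, C = 132.5 × e^(−kt) = 132.5 × 0.6386 = 84.63 µg/L.

84.6 µg/L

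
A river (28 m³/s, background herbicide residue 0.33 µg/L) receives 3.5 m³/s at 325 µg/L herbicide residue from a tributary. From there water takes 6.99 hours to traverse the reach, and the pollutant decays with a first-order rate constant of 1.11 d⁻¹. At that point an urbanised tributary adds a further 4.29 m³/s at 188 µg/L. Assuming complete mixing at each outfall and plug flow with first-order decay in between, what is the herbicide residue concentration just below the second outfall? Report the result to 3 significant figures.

Mass balance: C = (28.00·0.3300 + 3.500·325.0) / 31.50 = 1147/31.50 = 36.40 µg/L; combined flow 31.50 m³/s.
Applying C = C₀e^(−kt): 36.40 × 0.7238 = 26.35 µg/L.
Second outfall: C = (31.50·26.35 + 4.290·188.0)/35.79 = 45.72 µg/L.

45.7 µg/L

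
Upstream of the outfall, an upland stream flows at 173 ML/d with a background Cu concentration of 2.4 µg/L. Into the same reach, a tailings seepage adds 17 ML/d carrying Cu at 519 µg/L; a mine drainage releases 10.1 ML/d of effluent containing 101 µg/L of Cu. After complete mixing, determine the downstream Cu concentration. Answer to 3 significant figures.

51.3 µg/L

After mixing, C = (173.0·2.400 + 17.00·519.0 + 10.10·101.0) / 200.1 = 10260/200.1 = 51.27 µg/L.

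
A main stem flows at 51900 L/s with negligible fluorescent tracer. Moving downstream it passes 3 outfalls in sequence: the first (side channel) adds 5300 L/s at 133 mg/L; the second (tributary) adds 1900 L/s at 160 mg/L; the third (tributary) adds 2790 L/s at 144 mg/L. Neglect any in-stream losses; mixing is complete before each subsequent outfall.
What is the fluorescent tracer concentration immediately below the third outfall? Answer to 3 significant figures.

After outfall 1: Q = 51900 + 5300 = 57200 L/s; C = (51900·0 + 5300·133.0)/57200 = 12.32 mg/L.
After outfall 2: Q = 57200 + 1900 = 59100 L/s; C = (57200·12.32 + 1900·160.0)/59100 = 17.07 mg/L.
After outfall 3: Q = 59100 + 2790 = 61890 L/s; C = (59100·17.07 + 2790·144.0)/61890 = 22.79 mg/L.

22.8 mg/L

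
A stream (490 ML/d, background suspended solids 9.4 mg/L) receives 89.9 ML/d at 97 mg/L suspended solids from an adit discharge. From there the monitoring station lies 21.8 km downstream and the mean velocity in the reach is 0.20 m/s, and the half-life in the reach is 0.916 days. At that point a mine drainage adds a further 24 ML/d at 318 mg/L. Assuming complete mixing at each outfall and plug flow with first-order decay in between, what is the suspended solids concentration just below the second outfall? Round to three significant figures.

21.1 mg/L

After mixing, C = (490.0·9.400 + 89.90·97.00) / 579.9 = 13330/579.9 = 22.98 mg/L; combined flow 579.9 ML/d.
Travel time t = 21.8·1000 / 0.20 = 109000 s = 30.28 h.
Half-life 0.916 d → k = ln 2 / 0.916 = 0.7567 d⁻¹.
First-order decay: C = 22.98·exp(−k·t) = 22.98·0.3849 = 8.846 mg/L.
Second outfall: C = (579.9·8.846 + 24.00·318.0)/603.9 = 21.13 mg/L.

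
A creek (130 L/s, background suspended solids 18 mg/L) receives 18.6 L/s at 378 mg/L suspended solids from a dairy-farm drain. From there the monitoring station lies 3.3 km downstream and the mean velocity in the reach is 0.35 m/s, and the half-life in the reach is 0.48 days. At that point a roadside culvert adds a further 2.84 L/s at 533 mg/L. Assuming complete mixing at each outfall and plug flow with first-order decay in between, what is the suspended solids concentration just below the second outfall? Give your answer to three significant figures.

Conservation of mass: C = (130.0·18.00 + 18.60·378.0) / 148.6 = 9371/148.6 = 63.06 mg/L; combined flow 148.6 L/s.
Travel time t = 3.3·1000 / 0.35 = 9429 s = 2.619 h.
Half-life 0.48 d → k = ln 2 / 0.48 = 1.444 d⁻¹.
Decay over the reach: 63.06·exp(−kt) = 63.06·0.8542 = 53.87 mg/L.
Second outfall: C = (148.6·53.87 + 2.840·533.0)/151.4 = 62.85 mg/L.

62.9 mg/L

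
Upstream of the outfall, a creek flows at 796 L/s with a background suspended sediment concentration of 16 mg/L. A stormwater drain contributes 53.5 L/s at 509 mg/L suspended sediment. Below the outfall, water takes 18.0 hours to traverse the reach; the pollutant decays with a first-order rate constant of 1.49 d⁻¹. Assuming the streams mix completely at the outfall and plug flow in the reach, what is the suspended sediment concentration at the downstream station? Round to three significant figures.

15.4 mg/L

Flow-weighted average: C = (796.0·16.00 + 53.50·509.0) / 849.5 = 39970/849.5 = 47.05 mg/L.
After decay, C = 47.05 × e^(−kt) = 47.05 × 0.3271 = 15.39 mg/L.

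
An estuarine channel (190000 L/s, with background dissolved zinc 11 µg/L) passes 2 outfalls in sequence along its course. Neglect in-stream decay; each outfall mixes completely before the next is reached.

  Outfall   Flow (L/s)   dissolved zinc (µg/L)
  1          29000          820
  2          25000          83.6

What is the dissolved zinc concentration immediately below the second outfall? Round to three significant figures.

Outfall 1: combined Q = 219000 L/s; C = (190000·11.00 + 29000·820.0)/219000 = 118.1 µg/L.
Outfall 2: combined Q = 244000 L/s; C = (219000·118.1 + 25000·83.60)/244000 = 114.6 µg/L.

115 µg/L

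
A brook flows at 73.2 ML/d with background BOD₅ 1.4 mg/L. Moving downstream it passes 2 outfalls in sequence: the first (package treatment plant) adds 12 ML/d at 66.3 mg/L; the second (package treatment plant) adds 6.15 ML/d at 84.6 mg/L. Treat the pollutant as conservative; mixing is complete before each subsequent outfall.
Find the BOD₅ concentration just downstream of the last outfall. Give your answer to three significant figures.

15.5 mg/L

After outfall 1: Q = 73.20 + 12.00 = 85.20 ML/d; C = (73.20·1.400 + 12.00·66.30)/85.20 = 10.54 mg/L.
After outfall 2: Q = 85.20 + 6.150 = 91.35 ML/d; C = (85.20·10.54 + 6.150·84.60)/91.35 = 15.53 mg/L.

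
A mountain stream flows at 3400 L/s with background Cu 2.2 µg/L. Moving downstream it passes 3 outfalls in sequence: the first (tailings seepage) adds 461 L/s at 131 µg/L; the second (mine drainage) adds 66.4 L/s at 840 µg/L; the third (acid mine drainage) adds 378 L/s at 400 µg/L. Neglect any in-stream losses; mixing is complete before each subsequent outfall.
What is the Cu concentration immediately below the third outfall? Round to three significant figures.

Outfall 1: combined Q = 3861 L/s; C = (3400·2.200 + 461.0·131.0)/3861 = 17.58 µg/L.
Outfall 2: combined Q = 3927 L/s; C = (3861·17.58 + 66.40·840.0)/3927 = 31.48 µg/L.
Outfall 3: combined Q = 4305 L/s; C = (3927·31.48 + 378.0·400.0)/4305 = 63.84 µg/L.

63.8 µg/L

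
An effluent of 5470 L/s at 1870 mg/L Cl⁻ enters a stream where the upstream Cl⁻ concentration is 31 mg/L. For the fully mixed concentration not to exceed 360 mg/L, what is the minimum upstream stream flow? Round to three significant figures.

Set C_mix = 360: (Q·31.00 + 5470·1870) / (Q + 5470) = 360
→ Q = 5470·(1870 − 360)/(360 − 31.00) = 25110 L/s.

25100 L/s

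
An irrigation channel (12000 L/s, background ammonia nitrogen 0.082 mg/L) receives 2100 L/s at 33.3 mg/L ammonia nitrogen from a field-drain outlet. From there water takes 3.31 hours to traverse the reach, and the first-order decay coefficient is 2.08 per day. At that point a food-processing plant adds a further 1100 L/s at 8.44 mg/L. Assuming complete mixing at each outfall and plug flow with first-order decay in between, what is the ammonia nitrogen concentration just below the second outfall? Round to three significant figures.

4.11 mg/L

Flow-weighted average: C = (12000·0.08200 + 2100·33.30) / 14100 = 70910/14100 = 5.029 mg/L; combined flow 14100 L/s.
First-order decay: C = 5.029·exp(−k·t) = 5.029·0.7506 = 3.775 mg/L.
At the second outfall, C = (14100·3.775 + 1100·8.440) / (14100 + 1100) = 4.113 mg/L.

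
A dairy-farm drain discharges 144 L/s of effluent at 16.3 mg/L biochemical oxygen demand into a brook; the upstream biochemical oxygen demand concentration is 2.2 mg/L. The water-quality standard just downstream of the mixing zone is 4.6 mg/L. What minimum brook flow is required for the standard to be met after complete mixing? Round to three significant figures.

Set C_mix = 4.6: (Q·2.200 + 144.0·16.30) / (Q + 144.0) = 4.6
→ Q = 144.0·(16.30 − 4.6)/(4.6 − 2.200) = 702.0 L/s.

702 L/s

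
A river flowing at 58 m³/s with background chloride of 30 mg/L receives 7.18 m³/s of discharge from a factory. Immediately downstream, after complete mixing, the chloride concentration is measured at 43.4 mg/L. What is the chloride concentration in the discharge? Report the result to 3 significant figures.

152 mg/L

Mass balance: 58.00·30.00 + 7.180·Cₑ = 65.18·43.40
→ Cₑ = (65.18·43.40 − 58.00·30.00) / 7.180 = 151.6 mg/L.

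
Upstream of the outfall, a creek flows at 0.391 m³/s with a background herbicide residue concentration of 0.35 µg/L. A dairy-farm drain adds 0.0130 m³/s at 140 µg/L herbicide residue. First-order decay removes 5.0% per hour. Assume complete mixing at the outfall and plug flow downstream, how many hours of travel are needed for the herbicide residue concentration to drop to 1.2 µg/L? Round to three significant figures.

Mixed concentration C = ΣQC/ΣQ = (0.3910·0.3500 + 0.01300·140.0) / 0.4040 = 1.957/0.4040 = 4.844 µg/L.
5.0%/h lost → k = −ln(1 − 0.05) = 0.05129 h⁻¹.
4.844·exp(−k·t) = 1.2 → t = ln(4.844/1.2)/k = 97930 s = 27.20 h.

27.2 h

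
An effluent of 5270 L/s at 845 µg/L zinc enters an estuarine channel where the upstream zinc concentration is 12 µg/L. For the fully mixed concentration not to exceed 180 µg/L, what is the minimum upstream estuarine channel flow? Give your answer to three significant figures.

Set C_mix = 180: (Q·12.00 + 5270·845.0) / (Q + 5270) = 180
→ Q = 5270·(845.0 − 180)/(180 − 12.00) = 20860 L/s.

20900 L/s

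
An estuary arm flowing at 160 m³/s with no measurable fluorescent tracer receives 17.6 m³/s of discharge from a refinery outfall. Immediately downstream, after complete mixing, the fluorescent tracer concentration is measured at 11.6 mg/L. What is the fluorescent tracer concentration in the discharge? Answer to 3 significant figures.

Mass balance: 160.0·0 + 17.60·Cₑ = 177.6·11.60
→ Cₑ = (177.6·11.60 − 160.0·0) / 17.60 = 117.1 mg/L.

117 mg/L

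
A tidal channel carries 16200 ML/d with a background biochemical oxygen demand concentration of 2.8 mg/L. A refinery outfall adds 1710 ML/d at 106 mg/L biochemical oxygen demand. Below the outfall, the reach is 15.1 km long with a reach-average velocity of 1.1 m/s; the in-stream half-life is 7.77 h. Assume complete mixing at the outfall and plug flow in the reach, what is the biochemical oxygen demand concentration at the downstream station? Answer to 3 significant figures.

Mass balance: C = (16200·2.800 + 1710·106.0) / 17910 = 226600/17910 = 12.65 mg/L.
Travel time t = 15.1·1000 / 1.1 = 13730 s = 3.813 h.
Half-life 7.77 h → k = ln 2 / 7.77 = 0.08921 h⁻¹ = 2.141 d⁻¹.
Decay over the reach: 12.65·exp(−kt) = 12.65·0.7117 = 9.005 mg/L.

9.00 mg/L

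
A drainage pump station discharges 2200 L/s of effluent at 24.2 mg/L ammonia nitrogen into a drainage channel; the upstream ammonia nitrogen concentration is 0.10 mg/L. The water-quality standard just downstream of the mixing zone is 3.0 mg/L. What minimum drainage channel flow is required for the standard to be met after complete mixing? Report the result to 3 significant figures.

16100 L/s

Set C_mix = 3.0: (Q·0.1000 + 2200·24.20) / (Q + 2200) = 3.0
→ Q = 2200·(24.20 − 3.0)/(3.0 − 0.1000) = 16080 L/s.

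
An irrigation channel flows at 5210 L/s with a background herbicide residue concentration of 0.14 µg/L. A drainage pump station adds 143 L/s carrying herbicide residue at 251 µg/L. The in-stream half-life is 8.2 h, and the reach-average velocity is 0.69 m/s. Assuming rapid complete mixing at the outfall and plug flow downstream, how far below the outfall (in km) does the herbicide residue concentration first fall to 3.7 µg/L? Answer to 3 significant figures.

After mixing, C = (5210·0.1400 + 143.0·251.0) / 5353 = 36620/5353 = 6.841 µg/L.
Half-life 8.2 h → k = ln 2 / 8.2 = 0.08453 h⁻¹ = 2.029 d⁻¹.
Set 6.841·exp(−k·t) = 3.7 → t = ln(6.841/3.7)/k = 26180 s = 7.272 h.
Distance = v·t = 0.69·26180 = 18060 m = 18.06 km.

18.1 km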